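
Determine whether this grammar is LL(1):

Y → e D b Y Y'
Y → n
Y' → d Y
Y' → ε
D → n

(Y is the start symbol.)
No. Predict set conflict for Y': { 'd' }

A grammar is LL(1) if for each non-terminal N with multiple productions, the predict sets of those productions are pairwise disjoint, where PREDICT(N → α) = (FIRST(α) \ {ε}) ∪ (FOLLOW(N) if α ⇒* ε).

Relevant sets:
  FOLLOW(Y') = { $, 'd' }

For Y:
  PREDICT(Y → e D b Y Y') = { 'e' }
  PREDICT(Y → n) = { 'n' }
For Y':
  PREDICT(Y' → d Y) = { 'd' }
  PREDICT(Y' → ε) = { $, 'd' }
D has a single production, so nothing to check there.

Conflict found: Predict set conflict for Y': { 'd' }
The grammar is NOT LL(1).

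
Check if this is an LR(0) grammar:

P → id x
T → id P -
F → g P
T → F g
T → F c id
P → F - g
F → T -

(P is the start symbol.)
A grammar is LR(0) if no state in the canonical LR(0) collection has:
  - both a shift item (dot before a terminal) and a complete item (shift-reduce conflict), or
  - two or more complete items (reduce-reduce conflict; the accept item [P' → P .] counts as a complete item here).

Augment with P' → P and build the canonical LR(0) collection (I0 = CLOSURE({[P' → . P]}), then GOTO on every symbol after a dot until no new states appear). It has 16 states:
  I0: { [F → . T -], [F → . g P], [P → . F - g], [P → . id x], [P' → . P], [T → . F c id], [T → . F g], [T → . id P -] }  — shift
  I1: { [P → F . - g], [T → F . c id], [T → F . g] }  — shift
  I2: { [P' → P .] }  — accept
  I3: { [F → T . -] }  — shift
  I4: { [F → . T -], [F → . g P], [F → g . P], [P → . F - g], [P → . id x], [T → . F c id], [T → . F g], [T → . id P -] }  — shift
  I5: { [F → . T -], [F → . g P], [P → . F - g], [P → . id x], [P → id . x], [T → . F c id], [T → . F g], [T → . id P -], [T → id . P -] }  — shift
  I6: { [T → id P . -] }  — shift
  I7: { [P → id x .] }  — reduce
  I8: { [T → id P - .] }  — reduce
  I9: { [F → g P .] }  — reduce
  I10: { [F → T - .] }  — reduce
  I11: { [P → F - . g] }  — shift
  I12: { [T → F c . id] }  — shift
  I13: { [T → F g .] }  — reduce
  I14: { [T → F c id .] }  — reduce
  I15: { [P → F - g .] }  — reduce

Every state is either a pure shift/goto state or contains exactly one complete item and nothing to shift — no conflicts. The grammar is LR(0).

Answer: Yes, the grammar is LR(0)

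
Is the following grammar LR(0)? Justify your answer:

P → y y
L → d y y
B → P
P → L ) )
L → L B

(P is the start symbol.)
Yes, the grammar is LR(0)

A grammar is LR(0) if no state in the canonical LR(0) collection has:
  - both a shift item (dot before a terminal) and a complete item (shift-reduce conflict), or
  - two or more complete items (reduce-reduce conflict; the accept item [P' → P .] counts as a complete item here).

Augment with P' → P and build the canonical LR(0) collection (I0 = CLOSURE({[P' → . P]}), then GOTO on every symbol after a dot until no new states appear). It has 12 states:
  I0: { [L → . L B], [L → . d y y], [P → . L ) )], [P → . y y], [P' → . P] }  — shift
  I1: { [B → . P], [L → . L B], [L → . d y y], [L → L . B], [P → . L ) )], [P → . y y], [P → L . ) )] }  — shift
  I2: { [P' → P .] }  — accept
  I3: { [L → d . y y] }  — shift
  I4: { [P → y . y] }  — shift
  I5: { [P → y y .] }  — reduce
  I6: { [L → d y . y] }  — shift
  I7: { [L → d y y .] }  — reduce
  I8: { [P → L ) . )] }  — shift
  I9: { [L → L B .] }  — reduce
  I10: { [B → P .] }  — reduce
  I11: { [P → L ) ) .] }  — reduce

Every state is either a pure shift/goto state or contains exactly one complete item and nothing to shift — no conflicts. The grammar is LR(0).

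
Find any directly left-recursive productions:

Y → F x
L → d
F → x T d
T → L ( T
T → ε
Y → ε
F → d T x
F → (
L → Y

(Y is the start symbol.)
No direct left recursion

Direct left recursion occurs when N → N α for some non-terminal N (the right-hand side begins with the left-hand side itself).

Y → F x: starts with F
L → d: starts with d
F → x T d: starts with x
T → L ( T: starts with L
T → ε: starts with ε
Y → ε: starts with ε
F → d T x: starts with d
F → (: starts with '('
L → Y: starts with Y

No direct left recursion found.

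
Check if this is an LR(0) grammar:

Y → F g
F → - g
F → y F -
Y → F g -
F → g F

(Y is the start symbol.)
No. Shift-reduce conflict between [Y → F g .] and [Y → F g . -]

Augment with Y' → Y and build the canonical LR(0) collection (I0 = CLOSURE({[Y' → . Y]}), then GOTO on every symbol after a dot until no new states appear). It has 12 states:
  I0: { [F → . - g], [F → . g F], [F → . y F -], [Y → . F g -], [Y → . F g], [Y' → . Y] }  — shift
  I1: { [F → - . g] }  — shift
  I2: { [Y → F . g -], [Y → F . g] }  — shift
  I3: { [Y' → Y .] }  — accept
  I4: { [F → . - g], [F → . g F], [F → . y F -], [F → g . F] }  — shift
  I5: { [F → . - g], [F → . g F], [F → . y F -], [F → y . F -] }  — shift
  I6: { [F → y F . -] }  — shift
  I7: { [F → y F - .] }  — reduce
  I8: { [F → g F .] }  — reduce
  I9: { [Y → F g . -], [Y → F g .] }  — shift, reduce
  I10: { [Y → F g - .] }  — reduce
  I11: { [F → - g .] }  — reduce

Conflict in state I9:
  Shift-reduce conflict between [Y → F g .] and [Y → F g . -]
So the grammar is NOT LR(0).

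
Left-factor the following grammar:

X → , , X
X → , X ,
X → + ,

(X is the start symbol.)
Left-factoring transforms A → αβ₁ | αβ₂ into A → αA' and A' → β₁ | β₂
(α is the longest common prefix among the alternatives). Repeat until
no nonterminal has two alternatives with a common prefix.

Round 1: X has alternatives sharing prefix ','. Introduce X': X → , X'
  Add: X' → , X
  Add: X' → X ,

No remaining common prefixes — done.

Resulting grammar:
X → , X'
X' → , X
X' → X ,
X → + ,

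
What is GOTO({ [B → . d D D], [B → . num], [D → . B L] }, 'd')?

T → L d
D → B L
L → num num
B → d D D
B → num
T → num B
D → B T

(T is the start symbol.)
GOTO(I, 'd') = CLOSURE({ [A → αX.β] : [A → α.Xβ] ∈ I, X = 'd' })

Items with dot before 'd', with the dot advanced:
  [B → . d D D] → [B → d . D D]
Closure of the advanced items:
  [B → d . D D] has the dot before D: add [D → . B L], [D → . B T]
  [D → . B L] has the dot before B: add [B → . d D D], [B → . num]

GOTO = { [B → . d D D], [B → . num], [B → d . D D], [D → . B L], [D → . B T] }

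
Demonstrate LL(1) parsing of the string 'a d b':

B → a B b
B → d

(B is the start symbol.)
LL(1) parsing maintains a stack (initially the start symbol over $) and the input. At each step: if the stack top is a terminal, match it against the current input token; if it is a non-terminal N, replace it with the RHS of M[N, lookahead] (the unique production whose predict set contains the lookahead).

Stack is shown with the top on the left.

Stack    Input    Action
------------------------
B $      a d b $  output B → a B b
a B b $  a d b $  match 'a'
B b $    d b $    output B → d
d b $    d b $    match 'd'
b $      b $      match 'b'
$        $        accept

The string is accepted.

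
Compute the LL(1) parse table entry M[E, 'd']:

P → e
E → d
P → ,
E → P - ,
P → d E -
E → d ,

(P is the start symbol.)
To find M[E, 'd'], we find productions for E where 'd' is in the predict set (PREDICT(N → α) = (FIRST(α) \ {ε}) ∪ (FOLLOW(N) if α ⇒* ε)).

Relevant sets:
  FIRST(P) = { ',', 'd', 'e' }

E → d: PREDICT = { 'd' }
  'd' is in predict set, so this production goes in M[E, 'd']
E → P - ,: PREDICT = { ',', 'd', 'e' }
  'd' is in predict set, so this production goes in M[E, 'd']
E → d ,: PREDICT = { 'd' }
  'd' is in predict set, so this production goes in M[E, 'd']

M[E, 'd'] = E → d, E → P - ,, E → d ,  (a multiply-defined cell — the grammar is not LL(1))

Answer: E → d, E → P - ,, E → d ,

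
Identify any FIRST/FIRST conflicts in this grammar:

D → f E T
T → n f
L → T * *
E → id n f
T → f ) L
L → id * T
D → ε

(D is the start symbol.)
FIRST sets of the non-terminals at (or reachable through a nullable prefix from) the front of some alternative:
  FIRST(T) = { 'f', 'n' }

Productions for D:
  D → f E T: FIRST = { 'f' }
  D → ε: FIRST = { ε }
Productions for T:
  T → n f: FIRST = { 'n' }
  T → f ) L: FIRST = { 'f' }
Productions for L:
  L → T * *: FIRST = { 'f', 'n' }
  L → id * T: FIRST = { 'id' }
E has only one production, so no FIRST/FIRST conflict is possible there.

All alternatives of each non-terminal have pairwise disjoint FIRST sets.

Answer: No FIRST/FIRST conflicts.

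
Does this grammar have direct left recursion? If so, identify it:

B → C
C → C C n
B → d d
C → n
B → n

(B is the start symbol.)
Yes, C is left-recursive

B → C: starts with C
C → C C n: LEFT RECURSIVE (starts with C)
B → d d: starts with d
C → n: starts with n
B → n: starts with n

The grammar has direct left recursion on: C.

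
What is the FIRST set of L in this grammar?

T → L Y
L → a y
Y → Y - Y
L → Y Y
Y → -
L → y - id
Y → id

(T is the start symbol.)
{ '-', 'a', 'id', 'y' }

To compute FIRST(L), examine every production with L on the left-hand side, reading each right-hand side left to right until a non-nullable symbol is reached.

FIRST sets of the other non-terminals involved (by the same procedure, iterated to a fixed point):
  FIRST(Y) = { '-', 'id' }

From L → a y:
  - a is a terminal: add 'a' and stop
From L → Y Y:
  - Y is a non-terminal: add FIRST(Y) \ {ε} = { '-', 'id' }
    Y is not nullable, so stop
From L → y - id:
  - y is a terminal: add 'y' and stop

Collecting: FIRST(L) = { '-', 'a', 'id', 'y' }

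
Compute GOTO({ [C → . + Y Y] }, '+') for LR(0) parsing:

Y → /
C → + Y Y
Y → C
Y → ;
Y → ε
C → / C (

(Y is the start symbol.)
GOTO(I, '+') = CLOSURE({ [A → αX.β] : [A → α.Xβ] ∈ I, X = '+' })

Items with dot before '+', with the dot advanced:
  [C → . + Y Y] → [C → + . Y Y]
Closure of the advanced items:
  [C → + . Y Y] has the dot before Y: add [Y → . /], [Y → . C], [Y → . ;], [Y → .]
  [Y → . C] has the dot before C: add [C → . + Y Y], [C → . / C (]

GOTO = { [C → + . Y Y], [C → . + Y Y], [C → . / C (], [Y → . /], [Y → . ;], [Y → . C], [Y → .] }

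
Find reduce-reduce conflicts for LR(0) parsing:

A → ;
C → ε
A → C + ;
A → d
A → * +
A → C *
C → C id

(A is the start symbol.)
Augment with A' → A and build the canonical LR(0) collection (I0 = CLOSURE({[A' → . A]}), then GOTO on every symbol after a dot until no new states appear). It has 11 states:
  I0: { [A → . * +], [A → . ;], [A → . C *], [A → . C + ;], [A → . d], [A' → . A], [C → . C id], [C → .] }  — shift, reduce
  I1: { [A → * . +] }  — shift
  I2: { [A → ; .] }  — reduce
  I3: { [A' → A .] }  — accept
  I4: { [A → C . *], [A → C . + ;], [C → C . id] }  — shift
  I5: { [A → d .] }  — reduce
  I6: { [A → C * .] }  — reduce
  I7: { [A → C + . ;] }  — shift
  I8: { [C → C id .] }  — reduce
  I9: { [A → C + ; .] }  — reduce
  I10: { [A → * + .] }  — reduce

No state contains more than one complete item.

Answer: No reduce-reduce conflicts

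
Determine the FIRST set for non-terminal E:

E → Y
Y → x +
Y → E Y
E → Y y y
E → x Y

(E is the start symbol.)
FIRST sets of the other non-terminals involved (by the same procedure, iterated to a fixed point):
  FIRST(Y) = { 'x' }

From E → Y:
  - Y is a non-terminal: add FIRST(Y) \ {ε} = { 'x' }
    Y is not nullable, so stop
From E → Y y y:
  - Y is a non-terminal: add FIRST(Y) \ {ε} = { 'x' }
    Y is not nullable, so stop
From E → x Y:
  - x is a terminal: add 'x' and stop

Collecting: FIRST(E) = { 'x' }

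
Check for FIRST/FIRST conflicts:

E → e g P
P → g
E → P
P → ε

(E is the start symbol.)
No FIRST/FIRST conflicts.

A FIRST/FIRST conflict occurs when two productions N → α and N → β for the same non-terminal have FIRST(α) ∩ FIRST(β) ≠ ∅ (with ε ∈ FIRST of a nullable right-hand side, so two nullable alternatives also conflict).

FIRST sets of the non-terminals at (or reachable through a nullable prefix from) the front of some alternative:
  FIRST(P) = { 'g', ε }

Productions for E:
  E → e g P: FIRST = { 'e' }
  E → P: FIRST = { 'g', ε }
Productions for P:
  P → g: FIRST = { 'g' }
  P → ε: FIRST = { ε }

All alternatives of each non-terminal have pairwise disjoint FIRST sets.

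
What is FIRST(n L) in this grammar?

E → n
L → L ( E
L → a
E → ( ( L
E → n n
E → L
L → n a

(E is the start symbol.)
To compute FIRST(n L), process the symbols left to right:
Symbol n is a terminal. Add 'n' and stop.
FIRST(n L) = { 'n' }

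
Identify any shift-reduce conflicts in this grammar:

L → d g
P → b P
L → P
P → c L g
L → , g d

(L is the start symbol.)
Augment with L' → L and build the canonical LR(0) collection (I0 = CLOSURE({[L' → . L]}), then GOTO on every symbol after a dot until no new states appear). It has 13 states:
  I0: { [L → . , g d], [L → . P], [L → . d g], [L' → . L], [P → . b P], [P → . c L g] }  — shift
  I1: { [L → , . g d] }  — shift
  I2: { [L' → L .] }  — accept
  I3: { [L → P .] }  — reduce
  I4: { [P → . b P], [P → . c L g], [P → b . P] }  — shift
  I5: { [L → . , g d], [L → . P], [L → . d g], [P → . b P], [P → . c L g], [P → c . L g] }  — shift
  I6: { [L → d . g] }  — shift
  I7: { [L → d g .] }  — reduce
  I8: { [P → c L . g] }  — shift
  I9: { [P → c L g .] }  — reduce
  I10: { [P → b P .] }  — reduce
  I11: { [L → , g . d] }  — shift
  I12: { [L → , g d .] }  — reduce

No state contains both a complete item and a shift item.

Answer: No shift-reduce conflicts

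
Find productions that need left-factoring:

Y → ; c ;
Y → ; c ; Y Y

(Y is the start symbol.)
Yes, Y has productions with common prefix '; c ;'

Left-factoring is needed when two productions for the same non-terminal
share a common prefix on the right-hand side.

Productions for Y:
  Y → ; c ;
  Y → ; c ; Y Y

Found common prefix '; c ;' in productions for Y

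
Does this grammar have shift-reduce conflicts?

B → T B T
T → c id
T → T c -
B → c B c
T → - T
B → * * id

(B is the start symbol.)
Augment with B' → B and build the canonical LR(0) collection (I0 = CLOSURE({[B' → . B]}), then GOTO on every symbol after a dot until no new states appear). It has 19 states:
  I0: { [B → . * * id], [B → . T B T], [B → . c B c], [B' → . B], [T → . - T], [T → . T c -], [T → . c id] }  — shift
  I1: { [B → * . * id] }  — shift
  I2: { [T → - . T], [T → . - T], [T → . T c -], [T → . c id] }  — shift
  I3: { [B' → B .] }  — accept
  I4: { [B → . * * id], [B → . T B T], [B → . c B c], [B → T . B T], [T → . - T], [T → . T c -], [T → . c id], [T → T . c -] }  — shift
  I5: { [B → . * * id], [B → . T B T], [B → . c B c], [B → c . B c], [T → . - T], [T → . T c -], [T → . c id], [T → c . id] }  — shift
  I6: { [B → c B . c] }  — shift
  I7: { [T → c id .] }  — reduce
  I8: { [B → c B c .] }  — reduce
  I9: { [B → T B . T], [T → . - T], [T → . T c -], [T → . c id] }  — shift
  I10: { [B → . * * id], [B → . T B T], [B → . c B c], [B → c . B c], [T → . - T], [T → . T c -], [T → . c id], [T → T c . -], [T → c . id] }  — shift
  I11: { [T → - . T], [T → . - T], [T → . T c -], [T → . c id], [T → T c - .] }  — shift, reduce
  I12: { [T → - T .], [T → T . c -] }  — shift, reduce
  I13: { [T → c . id] }  — shift
  I14: { [T → T c . -] }  — shift
  I15: { [T → T c - .] }  — reduce
  I16: { [B → T B T .], [T → T . c -] }  — shift, reduce
  I17: { [B → * * . id] }  — shift
  I18: { [B → * * id .] }  — reduce

I11 contains reduce item [T → T c - .] and shift items [T → . - T], [T → . c id] — shift-reduce conflict.
I12 contains reduce item [T → - T .] and shift item [T → T . c -] — shift-reduce conflict.
I16 contains reduce item [B → T B T .] and shift item [T → T . c -] — shift-reduce conflict.

Answer: Yes — I11: [T → T c - .] vs [T → . - T]; I12: [T → - T .] vs [T → T . c -]; I16: [B → T B T .] vs [T → T . c -]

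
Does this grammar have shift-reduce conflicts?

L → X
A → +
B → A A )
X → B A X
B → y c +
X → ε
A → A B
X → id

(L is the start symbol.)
Augment with L' → L and build the canonical LR(0) collection (I0 = CLOSURE({[L' → . L]}), then GOTO on every symbol after a dot until no new states appear). It has 16 states:
  I0: { [A → . +], [A → . A B], [B → . A A )], [B → . y c +], [L → . X], [L' → . L], [X → . B A X], [X → . id], [X → .] }  — shift, reduce
  I1: { [A → + .] }  — reduce
  I2: { [A → . +], [A → . A B], [A → A . B], [B → . A A )], [B → . y c +], [B → A . A )] }  — shift
  I3: { [A → . +], [A → . A B], [X → B . A X] }  — shift
  I4: { [L' → L .] }  — accept
  I5: { [L → X .] }  — reduce
  I6: { [X → id .] }  — reduce
  I7: { [B → y . c +] }  — shift
  I8: { [B → y c . +] }  — shift
  I9: { [B → y c + .] }  — reduce
  I10: { [A → . +], [A → . A B], [A → A . B], [B → . A A )], [B → . y c +], [X → . B A X], [X → . id], [X → .], [X → B A . X] }  — shift, reduce
  I11: { [A → . +], [A → . A B], [A → A B .], [X → B . A X] }  — shift, reduce
  I12: { [X → B A X .] }  — reduce
  I13: { [A → . +], [A → . A B], [A → A . B], [B → . A A )], [B → . y c +], [B → A . A )], [B → A A . )] }  — shift
  I14: { [A → A B .] }  — reduce
  I15: { [B → A A ) .] }  — reduce

I0 contains reduce item [X → .] and shift items [A → . +], [B → . y c +], [X → . id] — shift-reduce conflict.
I10 contains reduce item [X → .] and shift items [A → . +], [B → . y c +], [X → . id] — shift-reduce conflict.
I11 contains reduce item [A → A B .] and shift item [A → . +] — shift-reduce conflict.

Answer: Yes — I0: [X → .] vs [A → . +]; I10: [X → .] vs [A → . +]; I11: [A → A B .] vs [A → . +]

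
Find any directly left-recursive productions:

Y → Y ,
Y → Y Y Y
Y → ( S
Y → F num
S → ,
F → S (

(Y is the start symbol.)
Yes, Y is left-recursive

Direct left recursion occurs when N → N α for some non-terminal N (the right-hand side begins with the left-hand side itself).

Y → Y ,: LEFT RECURSIVE (starts with Y)
Y → Y Y Y: LEFT RECURSIVE (starts with Y)
Y → ( S: starts with '('
Y → F num: starts with F
S → ,: starts with ','
F → S (: starts with S

The grammar has direct left recursion on: Y.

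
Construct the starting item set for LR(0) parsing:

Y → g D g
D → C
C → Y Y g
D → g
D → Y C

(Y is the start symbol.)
First, augment the grammar with Y' → Y
I₀ = CLOSURE({ [Y' → . Y] }):
  [Y' → . Y] has the dot before Y: add [Y → . g D g]
No further items can be added.

I₀ = { [Y → . g D g], [Y' → . Y] }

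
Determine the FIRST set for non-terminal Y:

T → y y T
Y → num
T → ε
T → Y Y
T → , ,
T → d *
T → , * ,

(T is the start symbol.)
To compute FIRST(Y), examine every production with Y on the left-hand side, reading each right-hand side left to right until a non-nullable symbol is reached.

From Y → num:
  - num is a terminal: add 'num' and stop

Collecting: FIRST(Y) = { 'num' }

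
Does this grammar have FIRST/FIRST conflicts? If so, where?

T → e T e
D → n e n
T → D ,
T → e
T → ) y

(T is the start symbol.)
Yes. T → e T e / T → e on { 'e' }

A FIRST/FIRST conflict occurs when two productions N → α and N → β for the same non-terminal have FIRST(α) ∩ FIRST(β) ≠ ∅ (with ε ∈ FIRST of a nullable right-hand side, so two nullable alternatives also conflict).

FIRST sets of the non-terminals at (or reachable through a nullable prefix from) the front of some alternative:
  FIRST(D) = { 'n' }

Productions for T:
  T → e T e: FIRST = { 'e' }
  T → D ,: FIRST = { 'n' }
  T → e: FIRST = { 'e' }
  T → ) y: FIRST = { ')' }
D has only one production, so no FIRST/FIRST conflict is possible there.

Conflict for T: T → e T e and T → e
  Overlap: { 'e' }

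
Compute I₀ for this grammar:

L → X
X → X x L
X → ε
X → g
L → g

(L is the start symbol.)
First, augment the grammar with L' → L
I₀ = CLOSURE({ [L' → . L] }):
  [L' → . L] has the dot before L: add [L → . X], [L → . g]
  [L → . X] has the dot before X: add [X → . X x L], [X → .], [X → . g]
No further items can be added.

I₀ = { [L → . X], [L → . g], [L' → . L], [X → . X x L], [X → . g], [X → .] }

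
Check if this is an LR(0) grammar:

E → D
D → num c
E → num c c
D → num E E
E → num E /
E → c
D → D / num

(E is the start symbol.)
Augment with E' → E and build the canonical LR(0) collection (I0 = CLOSURE({[E' → . E]}), then GOTO on every symbol after a dot until no new states appear). It has 12 states:
  I0: { [D → . D / num], [D → . num E E], [D → . num c], [E → . D], [E → . c], [E → . num E /], [E → . num c c], [E' → . E] }  — shift
  I1: { [D → D . / num], [E → D .] }  — shift, reduce
  I2: { [E' → E .] }  — accept
  I3: { [E → c .] }  — reduce
  I4: { [D → . D / num], [D → . num E E], [D → . num c], [D → num . E E], [D → num . c], [E → . D], [E → . c], [E → . num E /], [E → . num c c], [E → num . E /], [E → num . c c] }  — shift
  I5: { [D → . D / num], [D → . num E E], [D → . num c], [D → num E . E], [E → . D], [E → . c], [E → . num E /], [E → . num c c], [E → num E . /] }  — shift
  I6: { [D → num c .], [E → c .], [E → num c . c] }  — shift, 2 reduces
  I7: { [E → num c c .] }  — reduce
  I8: { [E → num E / .] }  — reduce
  I9: { [D → num E E .] }  — reduce
  I10: { [D → D / . num] }  — shift
  I11: { [D → D / num .] }  — reduce

Conflict in state I1:
  Shift-reduce conflict between [E → D .] and [D → D . / num]
So the grammar is NOT LR(0).

Answer: No. Shift-reduce conflict between [E → D .] and [D → D . / num]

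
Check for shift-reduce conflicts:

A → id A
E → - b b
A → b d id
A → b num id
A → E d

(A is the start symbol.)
No shift-reduce conflicts

A shift-reduce conflict occurs when an LR(0) state has both:
  - a complete (reduce) item [A → α .] (dot at the end), and
  - a shift item [B → β . c γ] (dot before a terminal).

Augment with A' → A and build the canonical LR(0) collection (I0 = CLOSURE({[A' → . A]}), then GOTO on every symbol after a dot until no new states appear). It has 14 states:
  I0: { [A → . E d], [A → . b d id], [A → . b num id], [A → . id A], [A' → . A], [E → . - b b] }  — shift
  I1: { [E → - . b b] }  — shift
  I2: { [A' → A .] }  — accept
  I3: { [A → E . d] }  — shift
  I4: { [A → b . d id], [A → b . num id] }  — shift
  I5: { [A → . E d], [A → . b d id], [A → . b num id], [A → . id A], [A → id . A], [E → . - b b] }  — shift
  I6: { [A → id A .] }  — reduce
  I7: { [A → b d . id] }  — shift
  I8: { [A → b num . id] }  — shift
  I9: { [A → b num id .] }  — reduce
  I10: { [A → b d id .] }  — reduce
  I11: { [A → E d .] }  — reduce
  I12: { [E → - b . b] }  — shift
  I13: { [E → - b b .] }  — reduce

No state contains both a complete item and a shift item.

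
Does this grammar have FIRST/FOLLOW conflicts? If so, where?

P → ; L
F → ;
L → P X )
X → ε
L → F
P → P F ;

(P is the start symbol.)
A FIRST/FOLLOW conflict occurs when a non-terminal N has a nullable alternative N → β (β ⇒* ε) and another alternative N → α with FIRST(α) ∩ FOLLOW(N) ≠ ∅: on such a lookahead the parser cannot decide between expanding α and letting N vanish via β.

Nullable non-terminals: X.
X has a nullable alternative but only one production, so nothing to check.

F, L, P have no nullable alternative, so no FIRST/FOLLOW check is needed there.

No FIRST/FOLLOW conflicts found.

Answer: No FIRST/FOLLOW conflicts.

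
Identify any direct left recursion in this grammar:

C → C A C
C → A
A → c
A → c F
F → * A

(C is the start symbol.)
Yes, C is left-recursive

Direct left recursion occurs when N → N α for some non-terminal N (the right-hand side begins with the left-hand side itself).

C → C A C: LEFT RECURSIVE (starts with C)
C → A: starts with A
A → c: starts with c
A → c F: starts with c
F → * A: starts with '*'

The grammar has direct left recursion on: C.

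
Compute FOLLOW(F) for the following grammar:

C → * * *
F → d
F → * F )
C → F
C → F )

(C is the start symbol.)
To compute FOLLOW(F), find every occurrence of F on a right-hand side N → α F β: add FIRST(β) \ {ε}, and if β is empty or nullable also add FOLLOW(N). Iterate to a fixed point.

In F → * F ): F is followed by ')', add FIRST(')') \ {ε} = { ')' }
In C → F: F is at the end, add FOLLOW(C)
In C → F ): F is followed by ')', add FIRST(')') \ {ε} = { ')' }

The FOLLOW sets referred to above (computed the same way, to a fixed point):
  FOLLOW(C) = { $ }

Taking the union: FOLLOW(F) = { $, ')' }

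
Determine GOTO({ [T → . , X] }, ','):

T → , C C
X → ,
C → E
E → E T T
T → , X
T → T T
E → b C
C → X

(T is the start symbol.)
{ [T → , . X], [X → . ,] }

GOTO(I, ',') = CLOSURE({ [A → αX.β] : [A → α.Xβ] ∈ I, X = ',' })

Items with dot before ',', with the dot advanced:
  [T → . , X] → [T → , . X]
Closure of the advanced items:
  [T → , . X] has the dot before X: add [X → . ,]

GOTO = { [T → , . X], [X → . ,] }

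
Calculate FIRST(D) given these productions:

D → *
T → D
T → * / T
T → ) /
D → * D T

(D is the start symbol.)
To compute FIRST(D), examine every production with D on the left-hand side, reading each right-hand side left to right until a non-nullable symbol is reached.

From D → *:
  - '*' is a terminal: add '*' and stop
From D → * D T:
  - '*' is a terminal: add '*' and stop

Collecting: FIRST(D) = { '*' }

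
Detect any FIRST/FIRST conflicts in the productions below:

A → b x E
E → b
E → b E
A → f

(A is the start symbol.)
Productions for A:
  A → b x E: FIRST = { 'b' }
  A → f: FIRST = { 'f' }
Productions for E:
  E → b: FIRST = { 'b' }
  E → b E: FIRST = { 'b' }

Conflict for E: E → b and E → b E
  Overlap: { 'b' }

Answer: Yes. E → b / E → b E on { 'b' }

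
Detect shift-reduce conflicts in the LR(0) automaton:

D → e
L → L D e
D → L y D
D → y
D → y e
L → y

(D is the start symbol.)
A shift-reduce conflict occurs when an LR(0) state has both:
  - a complete (reduce) item [A → α .] (dot at the end), and
  - a shift item [B → β . c γ] (dot before a terminal).

Augment with D' → D and build the canonical LR(0) collection (I0 = CLOSURE({[D' → . D]}), then GOTO on every symbol after a dot until no new states appear). It has 11 states:
  I0: { [D → . L y D], [D → . e], [D → . y e], [D → . y], [D' → . D], [L → . L D e], [L → . y] }  — shift
  I1: { [D' → D .] }  — accept
  I2: { [D → . L y D], [D → . e], [D → . y e], [D → . y], [D → L . y D], [L → . L D e], [L → . y], [L → L . D e] }  — shift
  I3: { [D → e .] }  — reduce
  I4: { [D → y . e], [D → y .], [L → y .] }  — shift, 2 reduces
  I5: { [D → y e .] }  — reduce
  I6: { [L → L D . e] }  — shift
  I7: { [D → . L y D], [D → . e], [D → . y e], [D → . y], [D → L y . D], [D → y . e], [D → y .], [L → . L D e], [L → . y], [L → y .] }  — shift, 2 reduces
  I8: { [D → L y D .] }  — reduce
  I9: { [D → e .], [D → y e .] }  — 2 reduces
  I10: { [L → L D e .] }  — reduce

I4 contains reduce items [D → y .], [L → y .] and shift item [D → y . e] — shift-reduce conflict.
I7 contains reduce items [D → y .], [L → y .] and shift items [D → . e], [D → . y], [D → . y e], [D → y . e], [L → . y] — shift-reduce conflict.

Answer: Yes — I4: [D → y .] vs [D → y . e]; I7: [D → y .] vs [D → . e]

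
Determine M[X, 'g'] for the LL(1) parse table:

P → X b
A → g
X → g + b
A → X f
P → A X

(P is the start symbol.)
To find M[X, 'g'], we find productions for X where 'g' is in the predict set (PREDICT(N → α) = (FIRST(α) \ {ε}) ∪ (FOLLOW(N) if α ⇒* ε)).

X → g + b: PREDICT = { 'g' }
  'g' is in predict set, so this production goes in M[X, 'g']

M[X, 'g'] = X → g + b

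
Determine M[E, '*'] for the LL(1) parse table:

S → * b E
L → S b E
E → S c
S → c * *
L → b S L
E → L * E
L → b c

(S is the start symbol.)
To find M[E, '*'], we find productions for E where '*' is in the predict set (PREDICT(N → α) = (FIRST(α) \ {ε}) ∪ (FOLLOW(N) if α ⇒* ε)).

Relevant sets:
  FIRST(S) = { '*', 'c' }
  FIRST(L) = { '*', 'b', 'c' }

E → S c: PREDICT = { '*', 'c' }
  '*' is in predict set, so this production goes in M[E, '*']
E → L * E: PREDICT = { '*', 'b', 'c' }
  '*' is in predict set, so this production goes in M[E, '*']

M[E, '*'] = E → S c, E → L * E  (a multiply-defined cell — the grammar is not LL(1))

Answer: E → S c, E → L * E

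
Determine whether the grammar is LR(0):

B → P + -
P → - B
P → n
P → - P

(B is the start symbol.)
No. Shift-reduce conflict between [P → - P .] and [B → P . + -]

Augment with B' → B and build the canonical LR(0) collection (I0 = CLOSURE({[B' → . B]}), then GOTO on every symbol after a dot until no new states appear). It has 9 states:
  I0: { [B → . P + -], [B' → . B], [P → . - B], [P → . - P], [P → . n] }  — shift
  I1: { [B → . P + -], [P → - . B], [P → - . P], [P → . - B], [P → . - P], [P → . n] }  — shift
  I2: { [B' → B .] }  — accept
  I3: { [B → P . + -] }  — shift
  I4: { [P → n .] }  — reduce
  I5: { [B → P + . -] }  — shift
  I6: { [B → P + - .] }  — reduce
  I7: { [P → - B .] }  — reduce
  I8: { [B → P . + -], [P → - P .] }  — shift, reduce

Conflict in state I8:
  Shift-reduce conflict between [P → - P .] and [B → P . + -]
So the grammar is NOT LR(0).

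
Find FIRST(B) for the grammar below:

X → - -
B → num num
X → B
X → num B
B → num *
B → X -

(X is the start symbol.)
To compute FIRST(B), examine every production with B on the left-hand side, reading each right-hand side left to right until a non-nullable symbol is reached.

FIRST sets of the other non-terminals involved (by the same procedure, iterated to a fixed point):
  FIRST(X) = { '-', 'num' }

From B → num num:
  - num is a terminal: add 'num' and stop
From B → num *:
  - num is a terminal: add 'num' and stop
From B → X -:
  - X is a non-terminal: add FIRST(X) \ {ε} = { '-', 'num' }
    X is not nullable, so stop

Collecting: FIRST(B) = { '-', 'num' }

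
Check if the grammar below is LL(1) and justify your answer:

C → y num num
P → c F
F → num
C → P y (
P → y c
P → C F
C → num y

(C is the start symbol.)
No. Predict set conflict for C: { 'y' }

A grammar is LL(1) if for each non-terminal N with multiple productions, the predict sets of those productions are pairwise disjoint, where PREDICT(N → α) = (FIRST(α) \ {ε}) ∪ (FOLLOW(N) if α ⇒* ε).

Relevant sets:
  FIRST(P) = { 'c', 'num', 'y' }
  FIRST(C) = { 'c', 'num', 'y' }

For C:
  PREDICT(C → y num num) = { 'y' }
  PREDICT(C → P y '(') = { 'c', 'num', 'y' }
  PREDICT(C → num y) = { 'num' }
For P:
  PREDICT(P → c F) = { 'c' }
  PREDICT(P → y c) = { 'y' }
  PREDICT(P → C F) = { 'c', 'num', 'y' }
F has a single production, so nothing to check there.

Conflict found: Predict set conflict for C: { 'y' }
The grammar is NOT LL(1).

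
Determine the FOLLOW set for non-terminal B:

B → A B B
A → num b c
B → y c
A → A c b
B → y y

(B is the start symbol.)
To compute FOLLOW(B), find every occurrence of B on a right-hand side N → α B β: add FIRST(β) \ {ε}, and if β is empty or nullable also add FOLLOW(N). Iterate to a fixed point.

B is the start symbol, so $ ∈ FOLLOW(B).
In B → A B B: B is followed by B, add FIRST(B) \ {ε} = { 'num', 'y' }
In B → A B B: B is at the end; this adds FOLLOW(B) to itself — nothing new

Taking the union: FOLLOW(B) = { $, 'num', 'y' }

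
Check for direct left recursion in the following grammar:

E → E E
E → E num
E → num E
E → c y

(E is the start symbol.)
Direct left recursion occurs when N → N α for some non-terminal N (the right-hand side begins with the left-hand side itself).

E → E E: LEFT RECURSIVE (starts with E)
E → E num: LEFT RECURSIVE (starts with E)
E → num E: starts with num
E → c y: starts with c

The grammar has direct left recursion on: E.

Answer: Yes, E is left-recursive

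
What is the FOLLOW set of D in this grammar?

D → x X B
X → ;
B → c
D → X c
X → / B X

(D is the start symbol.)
{ $ }

To compute FOLLOW(D), find every occurrence of D on a right-hand side N → α D β: add FIRST(β) \ {ε}, and if β is empty or nullable also add FOLLOW(N). Iterate to a fixed point.

D is the start symbol, so $ ∈ FOLLOW(D).
D does not occur on any right-hand side.

Taking the union: FOLLOW(D) = { $ }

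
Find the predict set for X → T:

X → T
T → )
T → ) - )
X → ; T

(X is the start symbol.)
{ ')' }

PREDICT(X → T) = (FIRST(RHS) \ {ε}) ∪ (FOLLOW(X) if ε ∈ FIRST(RHS), i.e. RHS ⇒* ε)
FIRST(T) = { ')' }
FIRST(T) = { ')' }
ε ∉ FIRST(T), so FOLLOW(X) is not added.
PREDICT(X → T) = { ')' }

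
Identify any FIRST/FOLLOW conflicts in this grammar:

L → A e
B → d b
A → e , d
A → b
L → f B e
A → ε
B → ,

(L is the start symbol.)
Yes. A → e ',' d with FOLLOW(A) on { 'e' }

A FIRST/FOLLOW conflict occurs when a non-terminal N has a nullable alternative N → β (β ⇒* ε) and another alternative N → α with FIRST(α) ∩ FOLLOW(N) ≠ ∅: on such a lookahead the parser cannot decide between expanding α and letting N vanish via β.

Nullable non-terminals: A.

A: nullable alternative(s) A → ε; FOLLOW(A) = { 'e' }
  A → e , d: FIRST \ {ε} = { 'e' } — overlaps FOLLOW(A) on { 'e' }: CONFLICT
  A → b: FIRST \ {ε} = { 'b' } — disjoint from FOLLOW(A)
  A → ε: FIRST \ {ε} = { } — this is the only nullable alternative, skip

B, L have no nullable alternative, so no FIRST/FOLLOW check is needed there.

So the grammar has 1 FIRST/FOLLOW conflict (marked CONFLICT above).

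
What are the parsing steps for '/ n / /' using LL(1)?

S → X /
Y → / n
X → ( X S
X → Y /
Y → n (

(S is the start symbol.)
Stack is shown with the top on the left.

Stack      Input      Action
----------------------------
S $        / n / / $  output S → X /
X / $      / n / / $  output X → Y /
Y / / $    / n / / $  output Y → / n
/ n / / $  / n / / $  match '/'
n / / $    n / / $    match 'n'
/ / $      / / $      match '/'
/ $        / $        match '/'
$          $          accept

The string is accepted.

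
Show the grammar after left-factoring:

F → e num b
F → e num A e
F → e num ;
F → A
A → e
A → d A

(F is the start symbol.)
Left-factoring transforms A → αβ₁ | αβ₂ into A → αA' and A' → β₁ | β₂
(α is the longest common prefix among the alternatives). Repeat until
no nonterminal has two alternatives with a common prefix.

Round 1: F has alternatives sharing prefix 'e num'. Introduce F': F → e num F'
  Add: F' → b
  Add: F' → A e
  Add: F' → ;

No remaining common prefixes — done.

Resulting grammar:
F → e num F'
F' → b
F' → A e
F' → ;
F → A
A → e
A → d A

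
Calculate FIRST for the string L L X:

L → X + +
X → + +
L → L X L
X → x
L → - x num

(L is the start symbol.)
{ '+', '-', 'x' }

FIRST sets of the non-terminals involved (from the grammar, by fixed-point iteration):
  FIRST(L) = { '+', '-', 'x' }

To compute FIRST(L L X), process the symbols left to right:
Symbol L is a non-terminal. Add FIRST(L) \ {ε} = { '+', '-', 'x' }
L is not nullable (ε ∉ FIRST(L)), so stop here.
FIRST(L L X) = { '+', '-', 'x' }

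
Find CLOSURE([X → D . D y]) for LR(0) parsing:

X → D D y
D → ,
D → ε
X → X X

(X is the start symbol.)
To compute CLOSURE, for each item [A → α.Bβ] where B is a non-terminal, add [B → .γ] for all productions B → γ; repeat for the newly added items until nothing changes.

Start with: [X → D . D y]
  [X → D . D y] has the dot before D: add [D → . ,], [D → .]
No further items can be added.

CLOSURE = { [D → . ,], [D → .], [X → D . D y] }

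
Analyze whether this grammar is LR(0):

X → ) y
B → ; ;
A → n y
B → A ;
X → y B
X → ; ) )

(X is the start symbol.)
Augment with X' → X and build the canonical LR(0) collection (I0 = CLOSURE({[X' → . X]}), then GOTO on every symbol after a dot until no new states appear). It has 15 states:
  I0: { [X → . ) y], [X → . ; ) )], [X → . y B], [X' → . X] }  — shift
  I1: { [X → ) . y] }  — shift
  I2: { [X → ; . ) )] }  — shift
  I3: { [X' → X .] }  — accept
  I4: { [A → . n y], [B → . ; ;], [B → . A ;], [X → y . B] }  — shift
  I5: { [B → ; . ;] }  — shift
  I6: { [B → A . ;] }  — shift
  I7: { [X → y B .] }  — reduce
  I8: { [A → n . y] }  — shift
  I9: { [A → n y .] }  — reduce
  I10: { [B → A ; .] }  — reduce
  I11: { [B → ; ; .] }  — reduce
  I12: { [X → ; ) . )] }  — shift
  I13: { [X → ; ) ) .] }  — reduce
  I14: { [X → ) y .] }  — reduce

Every state is either a pure shift/goto state or contains exactly one complete item and nothing to shift — no conflicts. The grammar is LR(0).

Answer: Yes, the grammar is LR(0)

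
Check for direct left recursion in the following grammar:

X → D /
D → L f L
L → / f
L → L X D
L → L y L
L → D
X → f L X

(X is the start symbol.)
Yes, L is left-recursive

Direct left recursion occurs when N → N α for some non-terminal N (the right-hand side begins with the left-hand side itself).

X → D /: starts with D
D → L f L: starts with L
L → / f: starts with '/'
L → L X D: LEFT RECURSIVE (starts with L)
L → L y L: LEFT RECURSIVE (starts with L)
L → D: starts with D
X → f L X: starts with f

The grammar has direct left recursion on: L.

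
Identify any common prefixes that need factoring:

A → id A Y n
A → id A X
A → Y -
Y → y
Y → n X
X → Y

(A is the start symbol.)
Left-factoring is needed when two productions for the same non-terminal
share a common prefix on the right-hand side.

Productions for A:
  A → id A Y n
  A → id A X
  A → Y -
Productions for Y:
  Y → y
  Y → n X

Found common prefix 'id A' in productions for A

Answer: Yes, A has productions with common prefix 'id A'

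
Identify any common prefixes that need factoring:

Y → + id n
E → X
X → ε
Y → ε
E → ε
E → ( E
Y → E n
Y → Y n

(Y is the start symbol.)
No, left-factoring is not needed

Left-factoring is needed when two productions for the same non-terminal
share a common prefix on the right-hand side.

Productions for Y:
  Y → + id n
  Y → ε
  Y → E n
  Y → Y n
Productions for E:
  E → X
  E → ε
  E → ( E

No common prefixes found.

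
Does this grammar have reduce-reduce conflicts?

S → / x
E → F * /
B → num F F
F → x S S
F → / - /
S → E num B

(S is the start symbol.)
A reduce-reduce conflict occurs when an LR(0) state has two complete items [A → α .] and [B → β .] — both call for a reduction, and with no lookahead the parser cannot choose between them.

Augment with S' → S and build the canonical LR(0) collection (I0 = CLOSURE({[S' → . S]}), then GOTO on every symbol after a dot until no new states appear). It has 19 states:
  I0: { [E → . F * /], [F → . / - /], [F → . x S S], [S → . / x], [S → . E num B], [S' → . S] }  — shift
  I1: { [F → / . - /], [S → / . x] }  — shift
  I2: { [S → E . num B] }  — shift
  I3: { [E → F . * /] }  — shift
  I4: { [S' → S .] }  — accept
  I5: { [E → . F * /], [F → . / - /], [F → . x S S], [F → x . S S], [S → . / x], [S → . E num B] }  — shift
  I6: { [E → . F * /], [F → . / - /], [F → . x S S], [F → x S . S], [S → . / x], [S → . E num B] }  — shift
  I7: { [F → x S S .] }  — reduce
  I8: { [E → F * . /] }  — shift
  I9: { [E → F * / .] }  — reduce
  I10: { [B → . num F F], [S → E num . B] }  — shift
  I11: { [S → E num B .] }  — reduce
  I12: { [B → num . F F], [F → . / - /], [F → . x S S] }  — shift
  I13: { [F → / . - /] }  — shift
  I14: { [B → num F . F], [F → . / - /], [F → . x S S] }  — shift
  I15: { [B → num F F .] }  — reduce
  I16: { [F → / - . /] }  — shift
  I17: { [F → / - / .] }  — reduce
  I18: { [S → / x .] }  — reduce

No state contains more than one complete item.

Answer: No reduce-reduce conflicts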